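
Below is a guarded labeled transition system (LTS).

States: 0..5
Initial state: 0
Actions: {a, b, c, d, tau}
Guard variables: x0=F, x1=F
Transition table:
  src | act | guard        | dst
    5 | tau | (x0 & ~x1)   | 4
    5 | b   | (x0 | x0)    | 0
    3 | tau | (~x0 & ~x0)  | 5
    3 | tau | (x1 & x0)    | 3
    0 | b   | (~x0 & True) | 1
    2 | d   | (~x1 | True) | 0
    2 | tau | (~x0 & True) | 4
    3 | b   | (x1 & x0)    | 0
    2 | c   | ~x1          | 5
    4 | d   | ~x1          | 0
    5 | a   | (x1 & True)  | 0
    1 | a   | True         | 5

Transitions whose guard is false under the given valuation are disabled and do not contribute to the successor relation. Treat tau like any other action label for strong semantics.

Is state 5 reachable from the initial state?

Answer: REACHABLE

Working:
Guard filter leaves 7 enabled edge(s).
L0 = {0}
L1 = {1}  now seen {0,1}
L2 = {5}  now seen {0,1,5}
R = {0,1,5}
Path to 5: b·a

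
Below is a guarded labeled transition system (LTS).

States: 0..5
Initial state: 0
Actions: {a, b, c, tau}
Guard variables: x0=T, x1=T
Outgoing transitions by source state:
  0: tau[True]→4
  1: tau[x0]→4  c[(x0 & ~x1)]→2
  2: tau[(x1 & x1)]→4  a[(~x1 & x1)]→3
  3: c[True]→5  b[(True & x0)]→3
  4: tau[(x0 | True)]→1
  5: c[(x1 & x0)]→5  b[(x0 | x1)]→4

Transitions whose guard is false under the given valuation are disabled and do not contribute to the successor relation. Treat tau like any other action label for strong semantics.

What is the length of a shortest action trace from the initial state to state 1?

Answer: 2

Analysis:
Breadth-first toward 1:
  L0 = {0}
  L1 = {4}
  L2 = {1}
first hit 1 at d=2 via tau·tau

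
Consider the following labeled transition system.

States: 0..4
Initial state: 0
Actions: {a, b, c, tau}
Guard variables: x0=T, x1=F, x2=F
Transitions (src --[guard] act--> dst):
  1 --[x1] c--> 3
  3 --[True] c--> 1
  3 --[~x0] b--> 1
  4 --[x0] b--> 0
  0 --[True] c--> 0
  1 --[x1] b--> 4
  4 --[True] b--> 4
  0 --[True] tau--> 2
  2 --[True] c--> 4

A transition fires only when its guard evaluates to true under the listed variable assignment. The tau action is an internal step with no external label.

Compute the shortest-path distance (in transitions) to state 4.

Answer: 2

Trace:
BFS to 4:
  L0 = {0}
  L1 = {2}
  L2 = {4}
4 enters at depth 2; path tau·c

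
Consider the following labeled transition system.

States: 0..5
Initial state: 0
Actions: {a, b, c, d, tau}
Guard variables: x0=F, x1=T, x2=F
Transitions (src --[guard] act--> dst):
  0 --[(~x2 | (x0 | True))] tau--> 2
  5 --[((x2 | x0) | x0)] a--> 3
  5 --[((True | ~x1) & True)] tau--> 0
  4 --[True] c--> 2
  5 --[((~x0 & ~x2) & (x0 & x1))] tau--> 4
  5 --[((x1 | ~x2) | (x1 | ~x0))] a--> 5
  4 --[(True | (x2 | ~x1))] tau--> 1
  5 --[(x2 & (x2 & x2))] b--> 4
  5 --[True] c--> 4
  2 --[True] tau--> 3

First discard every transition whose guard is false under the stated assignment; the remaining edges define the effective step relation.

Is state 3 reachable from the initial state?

Answer: REACHABLE

Trace:
Guard filter leaves 7 enabled edge(s).
depth 0: {0}
depth 1: {2}  total {0,2}
depth 2: {3}  total {0,2,3}
Reachable = {0,2,3}
witness 3: tau·tau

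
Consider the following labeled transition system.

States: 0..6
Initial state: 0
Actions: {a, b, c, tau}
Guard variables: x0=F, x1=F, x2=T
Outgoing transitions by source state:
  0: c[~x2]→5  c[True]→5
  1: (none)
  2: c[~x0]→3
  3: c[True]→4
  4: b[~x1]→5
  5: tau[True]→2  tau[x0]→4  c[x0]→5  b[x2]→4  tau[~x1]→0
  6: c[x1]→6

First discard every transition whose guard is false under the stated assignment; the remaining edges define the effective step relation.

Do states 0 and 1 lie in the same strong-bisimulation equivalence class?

Compute ~ classes (split until stable):
  π0 = {{0,1,2,3,4,5,6}}
  π1 = {{0,2,3},{1,6},{4},{5}}
  π2 = {{0},{1,6},{2},{3},{4},{5}}
Fixed point at round 3; 6 class(es).
[0]={0}  [1]={1,6}

Answer: NOT BISIMILAR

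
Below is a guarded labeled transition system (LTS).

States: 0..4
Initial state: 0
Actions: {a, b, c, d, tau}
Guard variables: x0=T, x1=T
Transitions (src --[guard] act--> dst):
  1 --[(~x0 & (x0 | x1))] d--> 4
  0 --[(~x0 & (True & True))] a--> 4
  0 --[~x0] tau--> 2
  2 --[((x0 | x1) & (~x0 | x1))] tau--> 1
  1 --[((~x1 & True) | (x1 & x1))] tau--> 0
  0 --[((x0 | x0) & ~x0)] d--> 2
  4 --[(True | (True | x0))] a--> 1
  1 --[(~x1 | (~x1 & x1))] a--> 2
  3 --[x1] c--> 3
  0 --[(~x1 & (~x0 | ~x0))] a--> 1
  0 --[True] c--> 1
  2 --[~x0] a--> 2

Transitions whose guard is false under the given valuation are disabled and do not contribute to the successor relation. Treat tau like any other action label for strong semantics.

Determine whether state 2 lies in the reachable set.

Answer: UNREACHABLE

Analysis:
5 transition(s) survive guard evaluation.
Layer 0: {0}
Layer 1: {1}  cumulative {0,1}
Reach set: {0,1}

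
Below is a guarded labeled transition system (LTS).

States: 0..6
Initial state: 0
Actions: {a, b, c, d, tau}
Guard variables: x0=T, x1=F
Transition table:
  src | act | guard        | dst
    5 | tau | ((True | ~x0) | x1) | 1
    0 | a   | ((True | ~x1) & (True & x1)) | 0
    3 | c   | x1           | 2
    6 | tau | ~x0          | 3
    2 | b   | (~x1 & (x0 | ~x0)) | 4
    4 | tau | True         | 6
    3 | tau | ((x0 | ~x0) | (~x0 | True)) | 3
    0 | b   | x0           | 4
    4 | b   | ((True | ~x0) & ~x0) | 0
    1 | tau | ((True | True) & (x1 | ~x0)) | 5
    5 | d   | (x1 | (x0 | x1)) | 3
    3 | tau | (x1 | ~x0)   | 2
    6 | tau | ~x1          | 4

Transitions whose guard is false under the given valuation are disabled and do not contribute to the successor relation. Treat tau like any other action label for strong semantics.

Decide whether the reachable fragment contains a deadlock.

Answer: DEADLOCK-FREE

Trace:
Reachable = {0,4,6}
  0: b→4  [1 exit(s)]
  4: tau→6  [1 exit(s)]
  6: tau→4  [1 exit(s)]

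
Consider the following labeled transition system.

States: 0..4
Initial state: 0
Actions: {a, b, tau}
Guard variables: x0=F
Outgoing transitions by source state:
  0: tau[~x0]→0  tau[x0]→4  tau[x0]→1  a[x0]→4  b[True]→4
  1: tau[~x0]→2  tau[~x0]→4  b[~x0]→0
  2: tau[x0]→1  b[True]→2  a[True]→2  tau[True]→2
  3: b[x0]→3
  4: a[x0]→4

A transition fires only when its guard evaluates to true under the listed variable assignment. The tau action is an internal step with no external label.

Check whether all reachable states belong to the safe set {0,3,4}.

Allowed set {0,3,4}
R = {0,4}
  0: ✓
  4: ✓

Answer: INVARIANT HOLDS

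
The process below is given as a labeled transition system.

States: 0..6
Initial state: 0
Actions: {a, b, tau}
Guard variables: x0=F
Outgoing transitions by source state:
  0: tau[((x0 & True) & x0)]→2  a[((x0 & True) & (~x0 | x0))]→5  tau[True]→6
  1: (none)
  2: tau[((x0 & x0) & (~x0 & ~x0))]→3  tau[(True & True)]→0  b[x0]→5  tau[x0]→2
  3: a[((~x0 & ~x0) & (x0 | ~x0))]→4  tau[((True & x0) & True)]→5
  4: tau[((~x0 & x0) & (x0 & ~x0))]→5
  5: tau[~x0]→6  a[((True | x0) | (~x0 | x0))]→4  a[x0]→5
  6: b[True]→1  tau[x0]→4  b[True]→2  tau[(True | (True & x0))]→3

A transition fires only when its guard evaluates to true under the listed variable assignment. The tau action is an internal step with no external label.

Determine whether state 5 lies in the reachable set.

Answer: UNREACHABLE

Analysis:
Guard filter leaves 8 enabled edge(s).
Layer 0: {0}
Layer 1: {6}  cumulative {0,6}
Layer 2: {1,2,3}  cumulative {0,1,2,3,6}
Layer 3: {4}  cumulative {0,1,2,3,4,6}
R = {0,1,2,3,4,6}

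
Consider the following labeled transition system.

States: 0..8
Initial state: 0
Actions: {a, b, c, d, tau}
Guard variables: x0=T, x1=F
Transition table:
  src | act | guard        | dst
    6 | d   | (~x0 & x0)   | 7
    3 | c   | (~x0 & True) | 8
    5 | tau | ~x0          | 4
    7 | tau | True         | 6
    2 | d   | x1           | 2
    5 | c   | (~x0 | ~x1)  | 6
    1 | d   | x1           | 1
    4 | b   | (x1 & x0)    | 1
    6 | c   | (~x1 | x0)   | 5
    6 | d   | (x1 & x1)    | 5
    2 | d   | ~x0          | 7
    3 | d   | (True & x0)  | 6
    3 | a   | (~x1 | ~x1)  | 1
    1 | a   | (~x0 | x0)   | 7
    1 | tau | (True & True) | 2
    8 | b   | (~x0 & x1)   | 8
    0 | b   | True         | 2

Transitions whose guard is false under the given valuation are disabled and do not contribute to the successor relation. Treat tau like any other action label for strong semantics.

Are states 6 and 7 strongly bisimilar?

Answer: NOT BISIMILAR

Trace:
Refine partition for ~:
  round 0: {{0,1,2,3,4,5,6,7,8}}
  round 1: {{0},{1},{2,4,8},{3},{5,6},{7}}
Fixed point at round 2; 6 class(es).
[6]={5,6}  [7]={7}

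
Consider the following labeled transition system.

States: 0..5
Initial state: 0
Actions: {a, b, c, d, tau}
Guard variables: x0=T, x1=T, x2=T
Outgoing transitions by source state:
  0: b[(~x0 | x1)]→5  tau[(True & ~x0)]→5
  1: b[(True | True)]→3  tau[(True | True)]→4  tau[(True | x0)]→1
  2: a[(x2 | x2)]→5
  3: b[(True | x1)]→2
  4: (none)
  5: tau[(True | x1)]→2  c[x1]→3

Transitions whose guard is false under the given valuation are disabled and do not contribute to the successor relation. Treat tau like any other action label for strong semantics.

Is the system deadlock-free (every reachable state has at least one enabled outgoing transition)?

Answer: DEADLOCK-FREE

Trace:
R = {0,2,3,5}
  0: b→5  [1 out]
  2: a→5  [1 out]
  3: b→2  [1 out]
  5: c→3  tau→2  [2 out]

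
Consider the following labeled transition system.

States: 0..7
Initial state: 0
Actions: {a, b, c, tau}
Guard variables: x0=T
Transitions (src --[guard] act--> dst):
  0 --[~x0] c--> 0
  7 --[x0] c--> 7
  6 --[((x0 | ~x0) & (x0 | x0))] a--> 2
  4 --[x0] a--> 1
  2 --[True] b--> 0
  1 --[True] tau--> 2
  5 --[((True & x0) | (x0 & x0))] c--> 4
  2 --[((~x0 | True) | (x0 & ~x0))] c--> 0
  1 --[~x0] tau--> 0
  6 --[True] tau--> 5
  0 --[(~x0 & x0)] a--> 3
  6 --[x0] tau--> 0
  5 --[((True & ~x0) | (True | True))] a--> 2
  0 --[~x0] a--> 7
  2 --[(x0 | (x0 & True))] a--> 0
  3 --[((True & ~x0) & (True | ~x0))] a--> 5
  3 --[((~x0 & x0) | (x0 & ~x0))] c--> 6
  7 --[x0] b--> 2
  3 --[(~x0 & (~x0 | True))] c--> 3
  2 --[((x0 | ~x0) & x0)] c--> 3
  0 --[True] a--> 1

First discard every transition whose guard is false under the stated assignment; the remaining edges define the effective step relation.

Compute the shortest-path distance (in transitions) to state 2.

Answer: 2

Trace:
Breadth-first toward 2:
  L0 = {0}
  L1 = {1}
  L2 = {2}
depth(2)=2, e.g. a·tau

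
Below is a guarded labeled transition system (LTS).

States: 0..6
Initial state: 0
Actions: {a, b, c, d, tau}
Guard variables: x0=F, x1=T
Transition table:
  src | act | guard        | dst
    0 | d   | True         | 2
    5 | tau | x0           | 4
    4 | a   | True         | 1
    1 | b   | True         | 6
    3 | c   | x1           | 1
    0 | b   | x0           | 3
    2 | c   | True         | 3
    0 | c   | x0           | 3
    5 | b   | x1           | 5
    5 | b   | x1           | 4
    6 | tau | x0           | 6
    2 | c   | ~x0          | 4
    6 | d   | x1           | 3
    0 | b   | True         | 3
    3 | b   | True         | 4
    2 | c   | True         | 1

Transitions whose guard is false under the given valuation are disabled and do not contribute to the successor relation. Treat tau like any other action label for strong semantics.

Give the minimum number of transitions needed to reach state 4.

Answer: 2

Trace:
Breadth-first toward 4:
  L0 = {0}
  L1 = {2,3}
  L2 = {1,4}
depth(4)=2, e.g. b·b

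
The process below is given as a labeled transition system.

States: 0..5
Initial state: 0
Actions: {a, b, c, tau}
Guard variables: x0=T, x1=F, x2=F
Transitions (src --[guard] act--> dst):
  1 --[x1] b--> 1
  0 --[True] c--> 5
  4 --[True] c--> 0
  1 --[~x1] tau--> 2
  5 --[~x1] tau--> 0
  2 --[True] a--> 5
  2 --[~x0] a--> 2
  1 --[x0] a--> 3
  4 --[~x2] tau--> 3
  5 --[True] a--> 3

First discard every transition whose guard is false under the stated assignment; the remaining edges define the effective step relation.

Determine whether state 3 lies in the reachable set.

After dropping false guards: 8 live edges.
depth 0: {0}
depth 1: {5}  cumulative {0,5}
depth 2: {3}  cumulative {0,3,5}
R = {0,3,5}
Path to 3: c·a

Answer: REACHABLE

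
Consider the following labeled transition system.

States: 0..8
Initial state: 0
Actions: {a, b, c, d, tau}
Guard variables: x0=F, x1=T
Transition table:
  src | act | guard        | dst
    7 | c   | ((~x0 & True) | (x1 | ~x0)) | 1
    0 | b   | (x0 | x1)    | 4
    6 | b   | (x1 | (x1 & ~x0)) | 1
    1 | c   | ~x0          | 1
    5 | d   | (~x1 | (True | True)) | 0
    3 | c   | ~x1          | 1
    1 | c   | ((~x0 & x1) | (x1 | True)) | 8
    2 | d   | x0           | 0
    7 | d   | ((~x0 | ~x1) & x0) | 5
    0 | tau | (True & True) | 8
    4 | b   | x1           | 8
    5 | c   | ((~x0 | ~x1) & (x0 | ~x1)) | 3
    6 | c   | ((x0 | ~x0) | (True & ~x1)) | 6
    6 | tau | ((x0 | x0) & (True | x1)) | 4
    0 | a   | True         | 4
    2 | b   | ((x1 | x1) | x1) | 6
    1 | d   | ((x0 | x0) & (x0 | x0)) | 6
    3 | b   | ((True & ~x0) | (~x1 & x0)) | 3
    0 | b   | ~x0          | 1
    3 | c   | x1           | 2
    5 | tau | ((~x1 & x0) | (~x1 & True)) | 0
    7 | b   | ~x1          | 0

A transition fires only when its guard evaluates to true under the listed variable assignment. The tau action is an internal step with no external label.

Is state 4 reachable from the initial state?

Guard filter leaves 14 enabled edge(s).
depth 0: {0}
depth 1: {1,4,8}  cumulative {0,1,4,8}
R = {0,1,4,8}
witness 4: b

Answer: REACHABLE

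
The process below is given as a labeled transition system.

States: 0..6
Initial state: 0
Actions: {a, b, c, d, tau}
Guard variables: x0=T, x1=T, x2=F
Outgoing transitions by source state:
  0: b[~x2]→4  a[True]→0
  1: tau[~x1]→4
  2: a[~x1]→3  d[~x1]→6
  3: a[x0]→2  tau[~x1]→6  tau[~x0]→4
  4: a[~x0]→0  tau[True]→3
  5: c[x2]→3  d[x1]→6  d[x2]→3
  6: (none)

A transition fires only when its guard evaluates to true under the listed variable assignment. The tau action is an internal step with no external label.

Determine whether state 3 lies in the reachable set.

5 transition(s) survive guard evaluation.
L0 = {0}
L1 = {4}  cumulative {0,4}
L2 = {3}  cumulative {0,3,4}
L3 = {2}  cumulative {0,2,3,4}
R = {0,2,3,4}
trace reaching 3: b·tau

Answer: REACHABLE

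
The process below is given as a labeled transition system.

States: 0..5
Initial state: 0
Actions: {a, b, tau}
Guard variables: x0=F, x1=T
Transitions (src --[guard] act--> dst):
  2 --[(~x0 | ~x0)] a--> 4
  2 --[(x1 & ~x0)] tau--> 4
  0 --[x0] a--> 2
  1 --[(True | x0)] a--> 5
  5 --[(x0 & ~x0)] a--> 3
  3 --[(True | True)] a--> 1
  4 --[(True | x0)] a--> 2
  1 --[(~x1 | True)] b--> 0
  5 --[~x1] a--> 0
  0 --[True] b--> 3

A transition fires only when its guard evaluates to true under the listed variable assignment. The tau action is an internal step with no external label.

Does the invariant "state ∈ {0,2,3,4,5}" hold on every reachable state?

Inv-set: {0,2,3,4,5}
R = {0,1,3,5}
  0: safe
  1: outside
  3: safe
  5: safe
counterexample path to 1: b·a

Answer: INVARIANT VIOLATED at state 1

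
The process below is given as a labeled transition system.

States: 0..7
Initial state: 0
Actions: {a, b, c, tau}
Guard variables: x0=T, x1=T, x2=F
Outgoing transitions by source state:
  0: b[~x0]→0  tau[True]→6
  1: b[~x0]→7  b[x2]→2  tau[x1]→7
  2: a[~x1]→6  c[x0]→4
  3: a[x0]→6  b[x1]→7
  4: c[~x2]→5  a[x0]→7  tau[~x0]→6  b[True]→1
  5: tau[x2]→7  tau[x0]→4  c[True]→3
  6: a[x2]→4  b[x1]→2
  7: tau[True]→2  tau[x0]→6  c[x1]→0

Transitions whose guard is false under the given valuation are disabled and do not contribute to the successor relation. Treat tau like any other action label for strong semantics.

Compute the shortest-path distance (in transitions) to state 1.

Answer: 4

Trace:
Layered search for 1:
  depth 0: {0}
  depth 1: {6}
  depth 2: {2}
  depth 3: {4}
  depth 4: {1,5,7}
first hit 1 at d=4 via tau·b·c·b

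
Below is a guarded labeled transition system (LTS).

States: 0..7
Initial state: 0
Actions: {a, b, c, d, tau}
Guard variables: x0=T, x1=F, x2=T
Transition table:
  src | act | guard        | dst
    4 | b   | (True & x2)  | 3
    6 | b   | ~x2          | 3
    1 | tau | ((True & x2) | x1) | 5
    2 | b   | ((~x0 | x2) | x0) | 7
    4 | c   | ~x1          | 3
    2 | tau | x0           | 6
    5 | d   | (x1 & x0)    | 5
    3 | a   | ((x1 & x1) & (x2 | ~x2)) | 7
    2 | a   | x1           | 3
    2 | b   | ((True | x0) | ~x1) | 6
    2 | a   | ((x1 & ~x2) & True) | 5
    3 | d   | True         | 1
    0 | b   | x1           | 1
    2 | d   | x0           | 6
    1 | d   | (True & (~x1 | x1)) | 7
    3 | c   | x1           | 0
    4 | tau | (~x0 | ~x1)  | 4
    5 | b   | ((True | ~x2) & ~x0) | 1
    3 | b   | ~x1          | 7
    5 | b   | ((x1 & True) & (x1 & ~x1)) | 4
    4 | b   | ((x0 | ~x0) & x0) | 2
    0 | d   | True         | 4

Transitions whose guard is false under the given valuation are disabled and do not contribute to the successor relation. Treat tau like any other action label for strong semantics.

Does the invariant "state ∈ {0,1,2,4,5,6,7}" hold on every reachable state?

Answer: INVARIANT VIOLATED at state 3

Trace:
Inv-set: {0,1,2,4,5,6,7}
Reach set: {0,1,2,3,4,5,6,7}
  0: safe
  1: safe
  2: safe
  3: ✗ unsafe
  4: safe
  5: safe
  6: safe
  7: safe
witness against invariant: d·b → 3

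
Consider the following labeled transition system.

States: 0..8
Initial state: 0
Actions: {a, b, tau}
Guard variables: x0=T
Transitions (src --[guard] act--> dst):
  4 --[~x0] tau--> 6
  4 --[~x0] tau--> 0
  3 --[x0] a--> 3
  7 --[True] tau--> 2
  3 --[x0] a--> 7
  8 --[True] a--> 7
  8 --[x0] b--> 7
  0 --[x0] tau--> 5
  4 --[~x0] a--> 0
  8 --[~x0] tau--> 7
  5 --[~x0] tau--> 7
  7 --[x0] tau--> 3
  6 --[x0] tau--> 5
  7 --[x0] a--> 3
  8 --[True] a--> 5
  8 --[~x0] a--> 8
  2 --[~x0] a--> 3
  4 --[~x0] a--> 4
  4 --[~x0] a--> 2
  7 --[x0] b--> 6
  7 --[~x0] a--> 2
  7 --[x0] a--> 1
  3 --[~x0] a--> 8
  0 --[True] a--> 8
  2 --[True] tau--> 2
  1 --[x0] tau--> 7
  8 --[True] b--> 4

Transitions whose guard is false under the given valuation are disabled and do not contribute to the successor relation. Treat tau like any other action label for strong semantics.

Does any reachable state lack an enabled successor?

R = {0,1,2,3,4,5,6,7,8}
  0: a→8  tau→5  [2 out]
  1: tau→7  [1 out]
  2: tau→2  [1 out]
  3: a→3  a→7  [2 out]
  4: ∅  [STUCK]
  5: ∅  [STUCK]
  6: tau→5  [1 out]
  7: a→1  a→3  b→6  tau→2  tau→3  [5 out]
  8: a→5  a→7  b→4  b→7  [4 out]
Path to 4: a·b

Answer: DEADLOCK at state 4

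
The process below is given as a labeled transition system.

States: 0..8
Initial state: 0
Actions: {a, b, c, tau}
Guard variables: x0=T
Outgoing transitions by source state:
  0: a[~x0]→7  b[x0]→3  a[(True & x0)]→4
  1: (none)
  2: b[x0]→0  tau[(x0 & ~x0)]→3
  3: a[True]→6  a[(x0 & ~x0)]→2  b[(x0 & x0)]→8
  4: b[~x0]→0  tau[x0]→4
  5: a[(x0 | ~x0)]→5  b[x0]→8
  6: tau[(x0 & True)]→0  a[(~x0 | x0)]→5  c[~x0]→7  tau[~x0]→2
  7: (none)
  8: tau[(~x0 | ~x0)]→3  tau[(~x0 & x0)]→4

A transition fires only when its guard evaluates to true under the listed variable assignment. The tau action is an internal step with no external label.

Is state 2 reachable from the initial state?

Guard filter leaves 10 enabled edge(s).
Layer 0: {0}
Layer 1: {3,4}  cumulative {0,3,4}
Layer 2: {6,8}  cumulative {0,3,4,6,8}
Layer 3: {5}  cumulative {0,3,4,5,6,8}
Reach set: {0,3,4,5,6,8}

Answer: UNREACHABLE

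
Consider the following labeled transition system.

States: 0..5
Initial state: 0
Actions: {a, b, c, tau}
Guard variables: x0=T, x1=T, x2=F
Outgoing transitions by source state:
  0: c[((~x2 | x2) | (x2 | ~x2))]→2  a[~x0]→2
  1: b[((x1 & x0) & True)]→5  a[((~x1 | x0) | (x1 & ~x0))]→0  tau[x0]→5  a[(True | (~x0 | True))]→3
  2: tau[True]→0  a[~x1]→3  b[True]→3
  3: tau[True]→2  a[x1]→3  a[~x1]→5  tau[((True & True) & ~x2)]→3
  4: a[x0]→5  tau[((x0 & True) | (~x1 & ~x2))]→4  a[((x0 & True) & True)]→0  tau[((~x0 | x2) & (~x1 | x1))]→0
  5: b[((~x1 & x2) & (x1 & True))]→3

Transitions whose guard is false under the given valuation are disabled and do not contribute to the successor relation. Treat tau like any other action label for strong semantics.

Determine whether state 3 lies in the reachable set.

13 transition(s) survive guard evaluation.
depth 0: {0}
depth 1: {2}  cumulative {0,2}
depth 2: {3}  cumulative {0,2,3}
Reachable = {0,2,3}
witness 3: c·b

Answer: REACHABLE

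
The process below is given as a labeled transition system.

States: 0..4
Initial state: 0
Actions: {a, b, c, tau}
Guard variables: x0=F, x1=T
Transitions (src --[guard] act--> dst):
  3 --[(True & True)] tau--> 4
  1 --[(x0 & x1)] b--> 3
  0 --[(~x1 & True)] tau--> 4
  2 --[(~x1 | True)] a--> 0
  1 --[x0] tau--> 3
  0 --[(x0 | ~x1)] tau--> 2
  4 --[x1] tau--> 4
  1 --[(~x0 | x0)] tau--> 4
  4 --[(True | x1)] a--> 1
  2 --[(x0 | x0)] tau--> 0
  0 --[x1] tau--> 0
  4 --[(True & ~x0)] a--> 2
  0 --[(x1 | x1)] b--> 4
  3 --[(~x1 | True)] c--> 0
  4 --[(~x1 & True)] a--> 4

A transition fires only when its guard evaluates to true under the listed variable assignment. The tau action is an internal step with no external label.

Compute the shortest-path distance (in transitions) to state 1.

Layered search for 1:
  Layer 0: {0}
  Layer 1: {4}
  Layer 2: {1,2}
depth(1)=2, e.g. b·a

Answer: 2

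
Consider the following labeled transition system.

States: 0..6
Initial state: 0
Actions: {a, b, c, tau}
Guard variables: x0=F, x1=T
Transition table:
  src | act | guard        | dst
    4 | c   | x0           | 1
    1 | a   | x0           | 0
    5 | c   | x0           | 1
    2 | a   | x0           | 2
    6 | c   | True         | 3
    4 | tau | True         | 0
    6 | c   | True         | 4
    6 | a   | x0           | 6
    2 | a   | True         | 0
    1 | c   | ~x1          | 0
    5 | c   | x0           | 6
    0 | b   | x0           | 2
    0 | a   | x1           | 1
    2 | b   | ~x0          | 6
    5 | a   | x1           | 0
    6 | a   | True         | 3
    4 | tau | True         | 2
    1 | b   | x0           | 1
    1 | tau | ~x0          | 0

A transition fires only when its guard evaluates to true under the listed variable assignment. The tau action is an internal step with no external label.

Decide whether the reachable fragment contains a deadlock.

Answer: DEADLOCK-FREE

Working:
R = {0,1}
  0: a→1  [1 exit(s)]
  1: tau→0  [1 exit(s)]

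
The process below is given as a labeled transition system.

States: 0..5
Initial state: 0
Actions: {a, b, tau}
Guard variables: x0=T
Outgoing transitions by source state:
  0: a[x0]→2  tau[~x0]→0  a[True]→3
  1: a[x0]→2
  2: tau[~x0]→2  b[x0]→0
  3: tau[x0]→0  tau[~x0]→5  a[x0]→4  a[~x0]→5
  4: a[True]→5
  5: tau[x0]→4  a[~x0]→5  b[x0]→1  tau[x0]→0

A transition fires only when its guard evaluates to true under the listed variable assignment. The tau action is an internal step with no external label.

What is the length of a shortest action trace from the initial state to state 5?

Breadth-first toward 5:
  Layer 0: {0}
  Layer 1: {2,3}
  Layer 2: {4}
  Layer 3: {5}
first hit 5 at d=3 via a·a·a

Answer: 3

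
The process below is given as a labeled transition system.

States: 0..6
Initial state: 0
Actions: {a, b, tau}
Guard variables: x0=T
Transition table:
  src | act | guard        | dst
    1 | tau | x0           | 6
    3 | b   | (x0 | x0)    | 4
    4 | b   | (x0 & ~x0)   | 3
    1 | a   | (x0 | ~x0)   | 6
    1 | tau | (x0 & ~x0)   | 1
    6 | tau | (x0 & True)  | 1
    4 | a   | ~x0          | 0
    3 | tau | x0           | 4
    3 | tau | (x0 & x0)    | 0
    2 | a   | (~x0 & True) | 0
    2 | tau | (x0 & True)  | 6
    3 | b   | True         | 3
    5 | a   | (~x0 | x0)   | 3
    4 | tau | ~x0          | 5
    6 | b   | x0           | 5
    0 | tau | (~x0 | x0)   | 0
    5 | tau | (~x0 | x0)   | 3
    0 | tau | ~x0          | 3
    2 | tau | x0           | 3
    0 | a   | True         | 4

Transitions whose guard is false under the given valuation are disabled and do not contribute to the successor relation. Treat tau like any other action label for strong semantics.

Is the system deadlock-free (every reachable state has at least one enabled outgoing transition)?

Answer: DEADLOCK at state 4

Analysis:
Reach set: {0,4}
  0: a→4  tau→0  [2 out]
  4: ∅  [no exit]
witness 4: a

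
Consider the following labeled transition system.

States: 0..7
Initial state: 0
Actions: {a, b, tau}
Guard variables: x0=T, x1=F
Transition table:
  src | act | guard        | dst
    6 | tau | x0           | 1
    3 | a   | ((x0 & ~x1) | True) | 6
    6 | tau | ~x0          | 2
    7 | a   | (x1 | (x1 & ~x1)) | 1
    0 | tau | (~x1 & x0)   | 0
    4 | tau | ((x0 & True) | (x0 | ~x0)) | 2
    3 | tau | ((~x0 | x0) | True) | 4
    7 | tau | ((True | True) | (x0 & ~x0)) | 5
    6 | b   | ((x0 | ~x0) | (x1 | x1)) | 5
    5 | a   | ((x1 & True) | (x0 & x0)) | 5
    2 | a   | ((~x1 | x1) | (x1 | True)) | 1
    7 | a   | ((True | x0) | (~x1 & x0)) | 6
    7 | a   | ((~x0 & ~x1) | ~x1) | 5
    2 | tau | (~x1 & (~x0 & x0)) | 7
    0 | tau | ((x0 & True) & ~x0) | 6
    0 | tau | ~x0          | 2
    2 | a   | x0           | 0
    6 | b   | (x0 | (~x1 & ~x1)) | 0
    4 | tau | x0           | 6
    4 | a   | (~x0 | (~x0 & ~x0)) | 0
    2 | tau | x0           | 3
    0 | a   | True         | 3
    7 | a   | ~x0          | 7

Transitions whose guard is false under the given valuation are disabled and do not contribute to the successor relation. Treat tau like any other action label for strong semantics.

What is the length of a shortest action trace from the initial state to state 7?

BFS to 7:
  Layer 0: {0}
  Layer 1: {3}
  Layer 2: {4,6}
  Layer 3: {1,2,5}
7 never appears.

Answer: UNREACHABLE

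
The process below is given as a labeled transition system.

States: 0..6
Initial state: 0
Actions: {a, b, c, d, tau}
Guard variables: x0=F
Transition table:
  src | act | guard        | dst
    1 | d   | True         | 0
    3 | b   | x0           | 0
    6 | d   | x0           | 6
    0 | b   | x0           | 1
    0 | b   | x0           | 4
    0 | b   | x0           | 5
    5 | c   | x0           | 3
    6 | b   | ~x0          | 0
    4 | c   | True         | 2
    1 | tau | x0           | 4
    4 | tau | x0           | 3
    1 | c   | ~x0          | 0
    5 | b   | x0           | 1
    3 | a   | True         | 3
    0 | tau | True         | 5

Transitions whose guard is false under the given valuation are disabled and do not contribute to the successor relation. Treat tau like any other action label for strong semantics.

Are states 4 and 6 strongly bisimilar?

Answer: NOT BISIMILAR

Analysis:
Bisimulation quotient by refinement:
  π0 = {{0,1,2,3,4,5,6}}
  π1 = {{0},{1},{2,5},{3},{4},{6}}
stable after 2 split(s): 6 block(s)
4∈{4}, 6∈{6}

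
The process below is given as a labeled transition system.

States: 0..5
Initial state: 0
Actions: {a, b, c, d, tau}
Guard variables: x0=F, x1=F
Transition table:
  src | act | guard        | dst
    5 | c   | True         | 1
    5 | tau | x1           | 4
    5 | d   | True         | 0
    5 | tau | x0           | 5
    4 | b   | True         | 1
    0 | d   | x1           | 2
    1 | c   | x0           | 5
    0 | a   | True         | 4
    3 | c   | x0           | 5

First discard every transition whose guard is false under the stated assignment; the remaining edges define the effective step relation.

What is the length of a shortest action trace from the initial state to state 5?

Breadth-first toward 5:
  depth 0: {0}
  depth 1: {4}
  depth 2: {1}
5 never appears.

Answer: UNREACHABLE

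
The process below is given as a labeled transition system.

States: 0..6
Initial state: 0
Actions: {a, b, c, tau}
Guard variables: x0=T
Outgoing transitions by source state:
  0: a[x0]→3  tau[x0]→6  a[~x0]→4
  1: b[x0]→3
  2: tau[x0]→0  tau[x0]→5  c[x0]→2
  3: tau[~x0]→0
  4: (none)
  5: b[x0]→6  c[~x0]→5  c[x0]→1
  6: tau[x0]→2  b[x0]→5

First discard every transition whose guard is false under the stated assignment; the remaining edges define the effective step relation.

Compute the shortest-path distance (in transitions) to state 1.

Breadth-first toward 1:
  depth 0: {0}
  depth 1: {3,6}
  depth 2: {2,5}
  depth 3: {1}
first hit 1 at d=3 via tau·b·c

Answer: 3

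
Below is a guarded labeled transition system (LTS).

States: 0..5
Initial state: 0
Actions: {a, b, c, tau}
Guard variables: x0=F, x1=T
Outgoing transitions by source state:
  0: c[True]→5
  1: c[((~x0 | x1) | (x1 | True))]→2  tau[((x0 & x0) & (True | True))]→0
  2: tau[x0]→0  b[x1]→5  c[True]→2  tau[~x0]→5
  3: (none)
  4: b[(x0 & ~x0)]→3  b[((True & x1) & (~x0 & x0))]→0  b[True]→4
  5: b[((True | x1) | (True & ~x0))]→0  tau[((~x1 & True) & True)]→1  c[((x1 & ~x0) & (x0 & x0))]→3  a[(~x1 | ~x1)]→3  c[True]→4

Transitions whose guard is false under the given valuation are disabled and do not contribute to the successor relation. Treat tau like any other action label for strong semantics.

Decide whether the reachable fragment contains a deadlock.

Answer: DEADLOCK-FREE

Trace:
Reachable = {0,4,5}
  0: c→5  [deg 1]
  4: b→4  [deg 1]
  5: b→0  c→4  [deg 2]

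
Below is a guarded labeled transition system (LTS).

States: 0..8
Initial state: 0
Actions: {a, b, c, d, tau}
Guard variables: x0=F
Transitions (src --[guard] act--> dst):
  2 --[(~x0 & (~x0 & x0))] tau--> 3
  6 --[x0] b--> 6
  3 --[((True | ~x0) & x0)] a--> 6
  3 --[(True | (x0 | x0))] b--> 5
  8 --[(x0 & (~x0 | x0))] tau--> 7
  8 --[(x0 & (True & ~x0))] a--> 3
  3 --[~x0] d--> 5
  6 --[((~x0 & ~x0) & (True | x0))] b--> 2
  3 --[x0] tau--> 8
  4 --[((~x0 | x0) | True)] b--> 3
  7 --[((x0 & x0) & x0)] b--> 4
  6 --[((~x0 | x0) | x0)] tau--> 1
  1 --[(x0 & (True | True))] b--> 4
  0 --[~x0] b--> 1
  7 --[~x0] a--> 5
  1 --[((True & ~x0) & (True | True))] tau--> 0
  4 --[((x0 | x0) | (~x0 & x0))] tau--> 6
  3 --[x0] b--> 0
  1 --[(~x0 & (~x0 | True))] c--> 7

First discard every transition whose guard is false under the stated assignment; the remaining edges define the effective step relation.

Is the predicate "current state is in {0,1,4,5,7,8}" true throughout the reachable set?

Answer: INVARIANT HOLDS

Working:
Safe = {0,1,4,5,7,8}
Reachable = {0,1,5,7}
  0: ✓
  1: ✓
  5: ✓
  7: ✓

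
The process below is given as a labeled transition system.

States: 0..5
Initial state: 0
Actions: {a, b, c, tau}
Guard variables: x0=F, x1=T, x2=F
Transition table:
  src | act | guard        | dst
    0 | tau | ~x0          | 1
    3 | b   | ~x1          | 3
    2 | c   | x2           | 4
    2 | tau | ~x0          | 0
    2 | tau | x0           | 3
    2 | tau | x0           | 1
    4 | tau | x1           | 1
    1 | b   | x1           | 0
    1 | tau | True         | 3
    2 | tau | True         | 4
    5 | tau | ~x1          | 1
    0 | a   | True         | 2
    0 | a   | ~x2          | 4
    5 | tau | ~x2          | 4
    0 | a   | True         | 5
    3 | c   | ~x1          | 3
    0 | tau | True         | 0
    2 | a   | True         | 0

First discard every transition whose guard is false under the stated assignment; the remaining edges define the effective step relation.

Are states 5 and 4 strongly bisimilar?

Refine partition for ~:
  round 0: {{0,1,2,3,4,5}}
  round 1: {{0,2},{1},{3},{4,5}}
  round 2: {{0},{1},{2},{3},{4},{5}}
stable after 3 split(s): 6 block(s)
5∈{5}, 4∈{4}

Answer: NOT BISIMILAR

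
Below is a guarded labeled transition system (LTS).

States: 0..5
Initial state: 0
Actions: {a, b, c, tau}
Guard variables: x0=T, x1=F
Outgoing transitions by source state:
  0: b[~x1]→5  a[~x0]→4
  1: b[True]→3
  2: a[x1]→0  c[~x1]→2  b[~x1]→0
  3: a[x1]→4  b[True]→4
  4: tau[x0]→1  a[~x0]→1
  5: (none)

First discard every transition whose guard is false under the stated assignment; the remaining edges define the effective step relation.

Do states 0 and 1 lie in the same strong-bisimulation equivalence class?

Answer: NOT BISIMILAR

Working:
Refine partition for ~:
  round 0: {{0,1,2,3,4,5}}
  round 1: {{0,1,3},{2},{4},{5}}
  round 2: {{0},{1},{2},{3},{4},{5}}
stable after 3 split(s): 6 block(s)
0∈{0}, 1∈{1}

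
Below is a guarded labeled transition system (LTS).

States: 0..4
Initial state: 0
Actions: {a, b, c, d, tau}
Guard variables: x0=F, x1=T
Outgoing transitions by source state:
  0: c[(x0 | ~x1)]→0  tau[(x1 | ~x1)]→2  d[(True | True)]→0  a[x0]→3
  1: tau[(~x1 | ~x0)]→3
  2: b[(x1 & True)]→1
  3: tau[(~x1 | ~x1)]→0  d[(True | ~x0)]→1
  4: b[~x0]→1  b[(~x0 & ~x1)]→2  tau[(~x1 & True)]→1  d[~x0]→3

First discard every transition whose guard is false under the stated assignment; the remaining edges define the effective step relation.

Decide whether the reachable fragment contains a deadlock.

R = {0,1,2,3}
  0: d→0  tau→2  [2 exit(s)]
  1: tau→3  [1 exit(s)]
  2: b→1  [1 exit(s)]
  3: d→1  [1 exit(s)]

Answer: DEADLOCK-FREE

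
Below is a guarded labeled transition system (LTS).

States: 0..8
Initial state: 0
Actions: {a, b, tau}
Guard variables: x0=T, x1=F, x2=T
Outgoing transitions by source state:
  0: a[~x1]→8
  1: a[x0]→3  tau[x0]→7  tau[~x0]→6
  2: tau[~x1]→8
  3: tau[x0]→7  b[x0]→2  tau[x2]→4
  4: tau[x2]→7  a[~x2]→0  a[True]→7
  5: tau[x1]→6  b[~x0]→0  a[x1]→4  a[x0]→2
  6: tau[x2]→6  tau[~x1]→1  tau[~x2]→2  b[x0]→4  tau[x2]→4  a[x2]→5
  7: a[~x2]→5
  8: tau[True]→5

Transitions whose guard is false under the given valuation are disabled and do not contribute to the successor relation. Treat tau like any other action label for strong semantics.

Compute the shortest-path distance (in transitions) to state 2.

BFS to 2:
  Layer 0: {0}
  Layer 1: {8}
  Layer 2: {5}
  Layer 3: {2}
2 enters at depth 3; path a·tau·a

Answer: 3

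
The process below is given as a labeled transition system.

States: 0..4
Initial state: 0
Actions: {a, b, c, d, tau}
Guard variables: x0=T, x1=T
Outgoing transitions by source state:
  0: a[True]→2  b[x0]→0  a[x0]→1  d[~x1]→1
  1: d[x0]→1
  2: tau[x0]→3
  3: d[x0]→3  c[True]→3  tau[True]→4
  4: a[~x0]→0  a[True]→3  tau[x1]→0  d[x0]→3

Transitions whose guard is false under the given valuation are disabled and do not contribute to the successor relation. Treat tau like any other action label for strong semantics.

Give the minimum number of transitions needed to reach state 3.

BFS to 3:
  Layer 0: {0}
  Layer 1: {1,2}
  Layer 2: {3}
3 enters at depth 2; path a·tau

Answer: 2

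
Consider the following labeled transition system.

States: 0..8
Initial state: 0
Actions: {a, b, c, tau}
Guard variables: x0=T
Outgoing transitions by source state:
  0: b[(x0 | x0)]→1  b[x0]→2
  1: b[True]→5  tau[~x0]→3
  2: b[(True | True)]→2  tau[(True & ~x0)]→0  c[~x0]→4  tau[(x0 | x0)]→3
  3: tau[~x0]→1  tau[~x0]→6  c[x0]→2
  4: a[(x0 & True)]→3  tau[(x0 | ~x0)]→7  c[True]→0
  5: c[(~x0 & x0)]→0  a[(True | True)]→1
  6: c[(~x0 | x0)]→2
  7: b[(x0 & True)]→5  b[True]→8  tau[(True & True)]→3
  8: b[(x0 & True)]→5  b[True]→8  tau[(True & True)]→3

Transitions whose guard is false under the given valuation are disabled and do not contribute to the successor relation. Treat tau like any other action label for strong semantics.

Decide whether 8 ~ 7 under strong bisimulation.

Answer: BISIMILAR

Analysis:
Bisimulation quotient by refinement:
  π0 = {{0,1,2,3,4,5,6,7,8}}
  π1 = {{0,1},{2,7,8},{3,6},{4},{5}}
  π2 = {{0},{1},{2},{3,6},{4},{5},{7,8}}
stable after 3 split(s): 7 block(s)
class of 8: {7,8}; class of 7: {7,8}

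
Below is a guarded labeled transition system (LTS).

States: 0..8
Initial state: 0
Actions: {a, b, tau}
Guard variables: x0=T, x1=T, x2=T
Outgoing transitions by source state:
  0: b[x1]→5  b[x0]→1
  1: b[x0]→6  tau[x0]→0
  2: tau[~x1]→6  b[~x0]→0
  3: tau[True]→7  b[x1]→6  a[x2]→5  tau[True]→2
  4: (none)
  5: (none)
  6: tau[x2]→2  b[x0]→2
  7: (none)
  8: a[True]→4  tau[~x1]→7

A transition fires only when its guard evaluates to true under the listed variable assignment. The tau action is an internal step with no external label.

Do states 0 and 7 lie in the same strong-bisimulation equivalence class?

Compute ~ classes (split until stable):
  π0 = {{0,1,2,3,4,5,6,7,8}}
  π1 = {{0},{1,6},{2,4,5,7},{3},{8}}
  π2 = {{0},{1},{2,4,5,7},{3},{6},{8}}
Fixed point at round 3; 6 class(es).
class of 0: {0}; class of 7: {2,4,5,7}

Answer: NOT BISIMILAR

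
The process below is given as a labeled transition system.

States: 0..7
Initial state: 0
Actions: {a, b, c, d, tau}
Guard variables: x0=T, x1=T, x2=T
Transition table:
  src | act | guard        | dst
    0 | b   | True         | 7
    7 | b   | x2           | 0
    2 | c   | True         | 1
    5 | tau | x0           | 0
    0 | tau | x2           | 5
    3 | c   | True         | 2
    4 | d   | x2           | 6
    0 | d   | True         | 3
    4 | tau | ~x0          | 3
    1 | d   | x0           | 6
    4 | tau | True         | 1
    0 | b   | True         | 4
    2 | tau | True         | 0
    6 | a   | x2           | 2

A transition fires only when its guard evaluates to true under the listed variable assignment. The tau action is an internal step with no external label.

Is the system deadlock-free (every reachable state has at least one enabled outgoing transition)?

Reachable = {0,1,2,3,4,5,6,7}
  0: b→4  b→7  d→3  tau→5  [deg 4]
  1: d→6  [deg 1]
  2: c→1  tau→0  [deg 2]
  3: c→2  [deg 1]
  4: d→6  tau→1  [deg 2]
  5: tau→0  [deg 1]
  6: a→2  [deg 1]
  7: b→0  [deg 1]

Answer: DEADLOCK-FREE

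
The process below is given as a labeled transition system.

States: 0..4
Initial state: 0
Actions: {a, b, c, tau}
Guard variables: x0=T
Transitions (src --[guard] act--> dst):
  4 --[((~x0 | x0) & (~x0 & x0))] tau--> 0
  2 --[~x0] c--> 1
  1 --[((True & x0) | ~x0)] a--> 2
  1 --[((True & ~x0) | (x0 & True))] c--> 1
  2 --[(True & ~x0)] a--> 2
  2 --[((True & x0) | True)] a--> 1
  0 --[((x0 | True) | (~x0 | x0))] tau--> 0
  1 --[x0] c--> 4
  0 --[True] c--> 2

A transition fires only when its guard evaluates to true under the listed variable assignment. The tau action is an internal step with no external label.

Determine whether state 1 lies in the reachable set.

Guard filter leaves 6 enabled edge(s).
Layer 0: {0}
Layer 1: {2}  total {0,2}
Layer 2: {1}  total {0,1,2}
Layer 3: {4}  total {0,1,2,4}
Reach set: {0,1,2,4}
witness 1: c·a

Answer: REACHABLE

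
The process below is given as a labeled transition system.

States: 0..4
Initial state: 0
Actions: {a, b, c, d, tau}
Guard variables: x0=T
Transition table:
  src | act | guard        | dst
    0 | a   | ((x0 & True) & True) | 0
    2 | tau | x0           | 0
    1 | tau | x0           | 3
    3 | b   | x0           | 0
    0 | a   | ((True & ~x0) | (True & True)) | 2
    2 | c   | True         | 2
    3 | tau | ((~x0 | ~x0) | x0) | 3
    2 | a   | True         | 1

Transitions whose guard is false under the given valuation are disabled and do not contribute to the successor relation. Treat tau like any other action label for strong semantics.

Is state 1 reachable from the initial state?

Answer: REACHABLE

Working:
8 transition(s) survive guard evaluation.
depth 0: {0}
depth 1: {2}  total {0,2}
depth 2: {1}  total {0,1,2}
depth 3: {3}  total {0,1,2,3}
Reach set: {0,1,2,3}
trace reaching 1: a·a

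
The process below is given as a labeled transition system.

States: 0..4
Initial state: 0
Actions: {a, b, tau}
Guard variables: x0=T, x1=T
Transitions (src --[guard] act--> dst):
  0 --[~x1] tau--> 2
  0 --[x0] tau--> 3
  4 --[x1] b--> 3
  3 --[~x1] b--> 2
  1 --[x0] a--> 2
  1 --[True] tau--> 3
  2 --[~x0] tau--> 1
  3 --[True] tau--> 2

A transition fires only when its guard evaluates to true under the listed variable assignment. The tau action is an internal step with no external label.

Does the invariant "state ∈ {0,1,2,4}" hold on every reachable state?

Answer: INVARIANT VIOLATED at state 3

Trace:
Safe = {0,1,2,4}
R = {0,2,3}
  0: ok
  2: ok
  3: ✗ unsafe
counterexample path to 3: tau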